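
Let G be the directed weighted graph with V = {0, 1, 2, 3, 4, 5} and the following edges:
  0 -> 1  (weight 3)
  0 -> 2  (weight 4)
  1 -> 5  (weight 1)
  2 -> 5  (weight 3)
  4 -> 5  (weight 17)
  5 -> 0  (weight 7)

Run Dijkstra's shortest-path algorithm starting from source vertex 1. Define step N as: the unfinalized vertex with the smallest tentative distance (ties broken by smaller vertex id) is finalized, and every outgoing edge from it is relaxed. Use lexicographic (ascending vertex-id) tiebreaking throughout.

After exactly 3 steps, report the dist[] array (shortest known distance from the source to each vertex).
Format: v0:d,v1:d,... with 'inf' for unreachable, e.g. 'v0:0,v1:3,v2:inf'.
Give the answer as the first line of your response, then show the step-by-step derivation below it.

v0:8,v1:0,v2:12,v3:inf,v4:inf,v5:1

step 1: dist = v0:inf,v1:0,v2:inf,v3:inf,v4:inf,v5:1
step 2: dist = v0:8,v1:0,v2:inf,v3:inf,v4:inf,v5:1
step 3: dist = v0:8,v1:0,v2:12,v3:inf,v4:inf,v5:1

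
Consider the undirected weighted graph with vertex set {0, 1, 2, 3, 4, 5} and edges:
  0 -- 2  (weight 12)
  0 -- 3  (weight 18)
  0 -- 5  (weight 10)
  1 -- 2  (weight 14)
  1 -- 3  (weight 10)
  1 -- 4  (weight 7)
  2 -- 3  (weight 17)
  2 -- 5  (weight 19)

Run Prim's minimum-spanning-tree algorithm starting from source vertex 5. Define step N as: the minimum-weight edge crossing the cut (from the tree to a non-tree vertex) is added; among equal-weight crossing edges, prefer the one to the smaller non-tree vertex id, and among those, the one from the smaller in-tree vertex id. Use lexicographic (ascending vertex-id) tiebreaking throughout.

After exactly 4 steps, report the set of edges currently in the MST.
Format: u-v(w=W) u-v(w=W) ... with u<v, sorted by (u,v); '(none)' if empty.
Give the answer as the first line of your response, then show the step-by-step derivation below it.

0-2(w=12) 0-5(w=10) 1-2(w=14) 1-4(w=7)

step 1: add edge 0-5 (w=10); MST = {0-5(w=10)}
step 2: add edge 0-2 (w=12); MST = {0-2(w=12) 0-5(w=10)}
step 3: add edge 1-2 (w=14); MST = {0-2(w=12) 0-5(w=10) 1-2(w=14)}
step 4: add edge 1-4 (w=7); MST = {0-2(w=12) 0-5(w=10) 1-2(w=14) 1-4(w=7)}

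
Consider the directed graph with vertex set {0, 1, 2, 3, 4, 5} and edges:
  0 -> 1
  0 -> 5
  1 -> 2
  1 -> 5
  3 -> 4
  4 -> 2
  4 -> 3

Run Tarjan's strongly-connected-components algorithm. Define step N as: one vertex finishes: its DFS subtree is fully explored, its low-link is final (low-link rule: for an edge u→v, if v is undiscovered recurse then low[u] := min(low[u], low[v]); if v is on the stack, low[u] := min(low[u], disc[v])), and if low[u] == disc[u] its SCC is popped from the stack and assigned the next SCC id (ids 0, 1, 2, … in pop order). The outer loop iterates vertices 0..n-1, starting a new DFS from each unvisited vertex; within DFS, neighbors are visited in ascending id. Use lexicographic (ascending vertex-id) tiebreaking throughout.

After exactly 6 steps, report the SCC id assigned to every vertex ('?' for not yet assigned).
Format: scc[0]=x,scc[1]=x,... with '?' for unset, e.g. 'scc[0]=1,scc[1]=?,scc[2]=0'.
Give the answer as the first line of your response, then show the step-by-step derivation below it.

scc[0]=3,scc[1]=2,scc[2]=0,scc[3]=4,scc[4]=4,scc[5]=1

step 1: low=(low[0]=0,low[1]=1,low[2]=2,low[3]=?,low[4]=?,low[5]=?); scc=(scc[0]=?,scc[1]=?,scc[2]=0,scc[3]=?,scc[4]=?,scc[5]=?)
step 2: low=(low[0]=0,low[1]=1,low[2]=2,low[3]=?,low[4]=?,low[5]=3); scc=(scc[0]=?,scc[1]=?,scc[2]=0,scc[3]=?,scc[4]=?,scc[5]=1)
step 3: low=(low[0]=0,low[1]=1,low[2]=2,low[3]=?,low[4]=?,low[5]=3); scc=(scc[0]=?,scc[1]=2,scc[2]=0,scc[3]=?,scc[4]=?,scc[5]=1)
step 4: low=(low[0]=0,low[1]=1,low[2]=2,low[3]=?,low[4]=?,low[5]=3); scc=(scc[0]=3,scc[1]=2,scc[2]=0,scc[3]=?,scc[4]=?,scc[5]=1)
step 5: low=(low[0]=0,low[1]=1,low[2]=2,low[3]=4,low[4]=4,low[5]=3); scc=(scc[0]=3,scc[1]=2,scc[2]=0,scc[3]=?,scc[4]=?,scc[5]=1)
step 6: low=(low[0]=0,low[1]=1,low[2]=2,low[3]=4,low[4]=4,low[5]=3); scc=(scc[0]=3,scc[1]=2,scc[2]=0,scc[3]=4,scc[4]=4,scc[5]=1)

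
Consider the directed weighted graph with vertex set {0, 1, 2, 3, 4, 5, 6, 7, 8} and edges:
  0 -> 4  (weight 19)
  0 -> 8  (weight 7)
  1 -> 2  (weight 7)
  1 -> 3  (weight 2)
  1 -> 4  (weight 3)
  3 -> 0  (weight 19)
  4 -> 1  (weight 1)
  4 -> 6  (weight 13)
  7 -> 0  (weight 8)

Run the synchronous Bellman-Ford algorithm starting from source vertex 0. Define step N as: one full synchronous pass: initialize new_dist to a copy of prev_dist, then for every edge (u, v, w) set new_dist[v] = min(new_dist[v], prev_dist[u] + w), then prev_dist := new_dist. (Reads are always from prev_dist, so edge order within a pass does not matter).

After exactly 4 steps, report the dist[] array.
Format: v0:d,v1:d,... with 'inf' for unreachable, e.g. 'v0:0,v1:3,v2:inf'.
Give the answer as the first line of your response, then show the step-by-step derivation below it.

v0:0,v1:20,v2:27,v3:22,v4:19,v5:inf,v6:32,v7:inf,v8:7

step 1: dist = v0:0,v1:inf,v2:inf,v3:inf,v4:19,v5:inf,v6:inf,v7:inf,v8:7
step 2: dist = v0:0,v1:20,v2:inf,v3:inf,v4:19,v5:inf,v6:32,v7:inf,v8:7
step 3: dist = v0:0,v1:20,v2:27,v3:22,v4:19,v5:inf,v6:32,v7:inf,v8:7
step 4: dist = v0:0,v1:20,v2:27,v3:22,v4:19,v5:inf,v6:32,v7:inf,v8:7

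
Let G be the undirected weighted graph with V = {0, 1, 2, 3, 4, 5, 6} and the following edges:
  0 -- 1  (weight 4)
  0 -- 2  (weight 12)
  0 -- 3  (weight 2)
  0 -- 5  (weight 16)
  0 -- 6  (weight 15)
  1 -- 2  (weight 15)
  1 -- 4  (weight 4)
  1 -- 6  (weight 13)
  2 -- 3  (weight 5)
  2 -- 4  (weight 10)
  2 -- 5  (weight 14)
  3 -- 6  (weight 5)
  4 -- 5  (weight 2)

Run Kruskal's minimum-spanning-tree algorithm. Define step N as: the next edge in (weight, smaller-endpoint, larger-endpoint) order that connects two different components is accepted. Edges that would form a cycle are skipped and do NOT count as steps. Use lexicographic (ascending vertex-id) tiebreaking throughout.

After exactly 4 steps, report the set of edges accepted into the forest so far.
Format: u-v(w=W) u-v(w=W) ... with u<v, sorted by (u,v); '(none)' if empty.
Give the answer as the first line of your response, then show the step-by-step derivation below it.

0-1(w=4) 0-3(w=2) 1-4(w=4) 4-5(w=2)

step 1: add edge 0-3 (w=2); MST = {0-3(w=2)}
step 2: add edge 4-5 (w=2); MST = {0-3(w=2) 4-5(w=2)}
step 3: add edge 0-1 (w=4); MST = {0-1(w=4) 0-3(w=2) 4-5(w=2)}
step 4: add edge 1-4 (w=4); MST = {0-1(w=4) 0-3(w=2) 1-4(w=4) 4-5(w=2)}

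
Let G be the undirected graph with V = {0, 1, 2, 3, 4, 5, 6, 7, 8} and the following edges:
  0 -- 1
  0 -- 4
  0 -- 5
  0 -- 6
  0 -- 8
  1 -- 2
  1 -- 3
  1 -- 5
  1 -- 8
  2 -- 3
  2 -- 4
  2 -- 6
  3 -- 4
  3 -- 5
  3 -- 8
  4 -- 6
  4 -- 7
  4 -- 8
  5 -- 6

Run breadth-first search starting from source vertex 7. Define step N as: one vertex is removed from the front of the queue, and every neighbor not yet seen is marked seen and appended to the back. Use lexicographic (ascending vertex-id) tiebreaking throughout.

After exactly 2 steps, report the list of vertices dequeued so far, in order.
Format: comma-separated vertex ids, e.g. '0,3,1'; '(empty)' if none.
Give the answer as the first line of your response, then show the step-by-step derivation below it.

7,4

step 1: dequeue 7; queue=[4]; order=7
step 2: dequeue 4; queue=[0,2,3,6,8]; order=7,4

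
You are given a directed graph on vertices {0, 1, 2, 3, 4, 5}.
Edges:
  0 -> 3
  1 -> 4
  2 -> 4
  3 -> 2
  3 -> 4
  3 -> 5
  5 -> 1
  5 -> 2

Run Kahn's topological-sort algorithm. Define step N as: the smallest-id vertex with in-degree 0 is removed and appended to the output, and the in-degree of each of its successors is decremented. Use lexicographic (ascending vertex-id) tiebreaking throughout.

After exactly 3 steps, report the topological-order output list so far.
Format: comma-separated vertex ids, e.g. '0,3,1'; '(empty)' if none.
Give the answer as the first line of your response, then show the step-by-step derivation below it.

0,3,5

step 1: output 0; order=[0]; indeg=(0,1,2,0,3,1)
step 2: output 3; order=[0,3]; indeg=(0,1,1,0,2,0)
step 3: output 5; order=[0,3,5]; indeg=(0,0,0,0,2,0)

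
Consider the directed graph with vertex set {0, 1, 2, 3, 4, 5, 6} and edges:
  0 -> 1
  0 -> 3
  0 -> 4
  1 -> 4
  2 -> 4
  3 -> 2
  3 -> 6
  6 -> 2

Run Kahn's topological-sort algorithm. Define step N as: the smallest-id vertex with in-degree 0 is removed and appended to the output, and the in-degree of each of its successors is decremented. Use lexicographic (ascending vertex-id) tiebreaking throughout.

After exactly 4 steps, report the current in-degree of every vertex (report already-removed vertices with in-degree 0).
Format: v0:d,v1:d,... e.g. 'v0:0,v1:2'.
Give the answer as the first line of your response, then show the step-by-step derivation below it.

v0:0,v1:0,v2:1,v3:0,v4:1,v5:0,v6:0

step 1: output 0; order=[0]; indeg=(0,0,2,0,2,0,1)
step 2: output 1; order=[0,1]; indeg=(0,0,2,0,1,0,1)
step 3: output 3; order=[0,1,3]; indeg=(0,0,1,0,1,0,0)
step 4: output 5; order=[0,1,3,5]; indeg=(0,0,1,0,1,0,0)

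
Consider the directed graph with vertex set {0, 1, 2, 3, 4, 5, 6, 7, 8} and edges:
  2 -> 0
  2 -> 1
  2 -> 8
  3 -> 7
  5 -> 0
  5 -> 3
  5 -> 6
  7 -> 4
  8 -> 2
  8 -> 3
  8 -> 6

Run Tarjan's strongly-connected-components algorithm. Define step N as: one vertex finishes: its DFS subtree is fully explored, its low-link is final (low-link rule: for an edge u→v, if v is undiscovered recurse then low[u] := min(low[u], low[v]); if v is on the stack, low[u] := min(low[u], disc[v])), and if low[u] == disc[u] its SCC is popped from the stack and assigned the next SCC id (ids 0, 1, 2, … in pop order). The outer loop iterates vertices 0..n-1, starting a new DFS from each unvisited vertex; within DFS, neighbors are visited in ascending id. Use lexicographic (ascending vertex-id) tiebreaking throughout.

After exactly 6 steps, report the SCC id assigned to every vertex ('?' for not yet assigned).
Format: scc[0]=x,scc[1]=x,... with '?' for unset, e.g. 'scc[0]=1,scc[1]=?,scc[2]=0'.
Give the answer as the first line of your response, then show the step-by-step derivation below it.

scc[0]=0,scc[1]=1,scc[2]=?,scc[3]=4,scc[4]=2,scc[5]=?,scc[6]=5,scc[7]=3,scc[8]=?

step 1: low=(low[0]=0,low[1]=?,low[2]=?,low[3]=?,low[4]=?,low[5]=?,low[6]=?,low[7]=?,low[8]=?); scc=(scc[0]=0,scc[1]=?,scc[2]=?,scc[3]=?,scc[4]=?,scc[5]=?,scc[6]=?,scc[7]=?,scc[8]=?)
step 2: low=(low[0]=0,low[1]=1,low[2]=?,low[3]=?,low[4]=?,low[5]=?,low[6]=?,low[7]=?,low[8]=?); scc=(scc[0]=0,scc[1]=1,scc[2]=?,scc[3]=?,scc[4]=?,scc[5]=?,scc[6]=?,scc[7]=?,scc[8]=?)
step 3: low=(low[0]=0,low[1]=1,low[2]=2,low[3]=4,low[4]=6,low[5]=?,low[6]=?,low[7]=5,low[8]=2); scc=(scc[0]=0,scc[1]=1,scc[2]=?,scc[3]=?,scc[4]=2,scc[5]=?,scc[6]=?,scc[7]=?,scc[8]=?)
step 4: low=(low[0]=0,low[1]=1,low[2]=2,low[3]=4,low[4]=6,low[5]=?,low[6]=?,low[7]=5,low[8]=2); scc=(scc[0]=0,scc[1]=1,scc[2]=?,scc[3]=?,scc[4]=2,scc[5]=?,scc[6]=?,scc[7]=3,scc[8]=?)
step 5: low=(low[0]=0,low[1]=1,low[2]=2,low[3]=4,low[4]=6,low[5]=?,low[6]=?,low[7]=5,low[8]=2); scc=(scc[0]=0,scc[1]=1,scc[2]=?,scc[3]=4,scc[4]=2,scc[5]=?,scc[6]=?,scc[7]=3,scc[8]=?)
step 6: low=(low[0]=0,low[1]=1,low[2]=2,low[3]=4,low[4]=6,low[5]=?,low[6]=7,low[7]=5,low[8]=2); scc=(scc[0]=0,scc[1]=1,scc[2]=?,scc[3]=4,scc[4]=2,scc[5]=?,scc[6]=5,scc[7]=3,scc[8]=?)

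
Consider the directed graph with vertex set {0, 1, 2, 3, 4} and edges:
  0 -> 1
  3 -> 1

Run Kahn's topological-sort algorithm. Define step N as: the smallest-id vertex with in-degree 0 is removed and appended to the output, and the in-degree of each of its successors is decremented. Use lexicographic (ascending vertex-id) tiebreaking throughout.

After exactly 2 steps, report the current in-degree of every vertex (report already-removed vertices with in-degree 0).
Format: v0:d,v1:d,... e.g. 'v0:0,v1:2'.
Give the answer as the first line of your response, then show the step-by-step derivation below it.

v0:0,v1:1,v2:0,v3:0,v4:0

step 1: output 0; order=[0]; indeg=(0,1,0,0,0)
step 2: output 2; order=[0,2]; indeg=(0,1,0,0,0)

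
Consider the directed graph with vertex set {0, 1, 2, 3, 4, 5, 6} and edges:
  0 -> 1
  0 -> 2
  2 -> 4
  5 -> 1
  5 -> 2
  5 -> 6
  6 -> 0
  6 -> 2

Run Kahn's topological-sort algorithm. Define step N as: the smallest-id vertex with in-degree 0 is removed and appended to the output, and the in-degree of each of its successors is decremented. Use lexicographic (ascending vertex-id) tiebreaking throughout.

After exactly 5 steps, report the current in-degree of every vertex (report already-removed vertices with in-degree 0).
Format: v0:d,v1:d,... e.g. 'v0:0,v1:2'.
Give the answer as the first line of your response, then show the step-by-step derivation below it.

v0:0,v1:0,v2:0,v3:0,v4:1,v5:0,v6:0

step 1: output 3; order=[3]; indeg=(1,2,3,0,1,0,1)
step 2: output 5; order=[3,5]; indeg=(1,1,2,0,1,0,0)
step 3: output 6; order=[3,5,6]; indeg=(0,1,1,0,1,0,0)
step 4: output 0; order=[3,5,6,0]; indeg=(0,0,0,0,1,0,0)
step 5: output 1; order=[3,5,6,0,1]; indeg=(0,0,0,0,1,0,0)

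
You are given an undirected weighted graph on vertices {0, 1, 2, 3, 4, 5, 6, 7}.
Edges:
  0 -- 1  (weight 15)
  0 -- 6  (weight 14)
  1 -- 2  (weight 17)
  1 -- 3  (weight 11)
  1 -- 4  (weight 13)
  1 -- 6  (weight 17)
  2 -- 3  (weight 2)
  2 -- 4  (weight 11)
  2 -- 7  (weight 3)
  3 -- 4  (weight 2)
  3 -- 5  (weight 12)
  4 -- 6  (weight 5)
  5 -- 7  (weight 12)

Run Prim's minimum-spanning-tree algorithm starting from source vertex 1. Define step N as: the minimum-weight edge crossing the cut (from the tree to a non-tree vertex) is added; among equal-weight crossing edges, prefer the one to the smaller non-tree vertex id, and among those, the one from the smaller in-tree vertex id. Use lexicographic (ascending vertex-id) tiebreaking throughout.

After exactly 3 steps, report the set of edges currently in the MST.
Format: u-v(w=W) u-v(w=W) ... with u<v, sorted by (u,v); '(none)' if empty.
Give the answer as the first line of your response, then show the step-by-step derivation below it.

1-3(w=11) 2-3(w=2) 3-4(w=2)

step 1: add edge 1-3 (w=11); MST = {1-3(w=11)}
step 2: add edge 2-3 (w=2); MST = {1-3(w=11) 2-3(w=2)}
step 3: add edge 3-4 (w=2); MST = {1-3(w=11) 2-3(w=2) 3-4(w=2)}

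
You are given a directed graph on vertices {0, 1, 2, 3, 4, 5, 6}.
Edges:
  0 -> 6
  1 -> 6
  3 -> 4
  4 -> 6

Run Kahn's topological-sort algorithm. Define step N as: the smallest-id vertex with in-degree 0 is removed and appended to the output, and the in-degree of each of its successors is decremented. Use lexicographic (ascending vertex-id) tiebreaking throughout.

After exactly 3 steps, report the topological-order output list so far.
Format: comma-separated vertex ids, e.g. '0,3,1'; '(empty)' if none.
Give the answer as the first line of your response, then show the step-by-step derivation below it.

0,1,2

step 1: output 0; order=[0]; indeg=(0,0,0,0,1,0,2)
step 2: output 1; order=[0,1]; indeg=(0,0,0,0,1,0,1)
step 3: output 2; order=[0,1,2]; indeg=(0,0,0,0,1,0,1)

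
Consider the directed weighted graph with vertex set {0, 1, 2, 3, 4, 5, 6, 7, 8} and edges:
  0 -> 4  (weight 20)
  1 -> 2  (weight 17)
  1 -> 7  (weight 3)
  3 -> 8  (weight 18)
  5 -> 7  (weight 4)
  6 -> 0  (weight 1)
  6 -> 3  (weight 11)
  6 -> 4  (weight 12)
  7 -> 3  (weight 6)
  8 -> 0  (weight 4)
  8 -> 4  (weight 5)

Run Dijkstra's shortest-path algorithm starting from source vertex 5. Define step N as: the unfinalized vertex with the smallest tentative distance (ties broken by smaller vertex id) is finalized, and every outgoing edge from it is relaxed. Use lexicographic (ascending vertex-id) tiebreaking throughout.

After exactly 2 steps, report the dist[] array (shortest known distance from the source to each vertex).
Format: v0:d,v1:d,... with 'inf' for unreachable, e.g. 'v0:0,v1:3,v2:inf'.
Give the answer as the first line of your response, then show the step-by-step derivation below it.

v0:inf,v1:inf,v2:inf,v3:10,v4:inf,v5:0,v6:inf,v7:4,v8:inf

step 1: dist = v0:inf,v1:inf,v2:inf,v3:inf,v4:inf,v5:0,v6:inf,v7:4,v8:inf
step 2: dist = v0:inf,v1:inf,v2:inf,v3:10,v4:inf,v5:0,v6:inf,v7:4,v8:inf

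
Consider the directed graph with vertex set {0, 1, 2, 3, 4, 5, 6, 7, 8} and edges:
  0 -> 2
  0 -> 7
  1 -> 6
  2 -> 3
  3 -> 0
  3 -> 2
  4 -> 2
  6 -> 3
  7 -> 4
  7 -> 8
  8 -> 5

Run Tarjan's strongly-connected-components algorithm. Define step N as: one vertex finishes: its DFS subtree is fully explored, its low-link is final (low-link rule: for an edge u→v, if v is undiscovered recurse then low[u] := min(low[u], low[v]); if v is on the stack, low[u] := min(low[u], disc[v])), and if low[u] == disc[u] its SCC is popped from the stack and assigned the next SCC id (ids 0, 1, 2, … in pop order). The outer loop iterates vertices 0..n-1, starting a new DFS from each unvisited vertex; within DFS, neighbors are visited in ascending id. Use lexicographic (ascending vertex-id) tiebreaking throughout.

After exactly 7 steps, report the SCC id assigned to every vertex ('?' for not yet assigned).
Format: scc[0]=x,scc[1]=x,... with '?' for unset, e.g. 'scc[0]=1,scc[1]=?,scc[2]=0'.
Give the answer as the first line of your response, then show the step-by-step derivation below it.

scc[0]=2,scc[1]=?,scc[2]=2,scc[3]=2,scc[4]=2,scc[5]=0,scc[6]=?,scc[7]=2,scc[8]=1

step 1: low=(low[0]=0,low[1]=?,low[2]=1,low[3]=0,low[4]=?,low[5]=?,low[6]=?,low[7]=?,low[8]=?); scc=(scc[0]=?,scc[1]=?,scc[2]=?,scc[3]=?,scc[4]=?,scc[5]=?,scc[6]=?,scc[7]=?,scc[8]=?)
step 2: low=(low[0]=0,low[1]=?,low[2]=0,low[3]=0,low[4]=?,low[5]=?,low[6]=?,low[7]=?,low[8]=?); scc=(scc[0]=?,scc[1]=?,scc[2]=?,scc[3]=?,scc[4]=?,scc[5]=?,scc[6]=?,scc[7]=?,scc[8]=?)
step 3: low=(low[0]=0,low[1]=?,low[2]=0,low[3]=0,low[4]=1,low[5]=?,low[6]=?,low[7]=3,low[8]=?); scc=(scc[0]=?,scc[1]=?,scc[2]=?,scc[3]=?,scc[4]=?,scc[5]=?,scc[6]=?,scc[7]=?,scc[8]=?)
step 4: low=(low[0]=0,low[1]=?,low[2]=0,low[3]=0,low[4]=1,low[5]=6,low[6]=?,low[7]=1,low[8]=5); scc=(scc[0]=?,scc[1]=?,scc[2]=?,scc[3]=?,scc[4]=?,scc[5]=0,scc[6]=?,scc[7]=?,scc[8]=?)
step 5: low=(low[0]=0,low[1]=?,low[2]=0,low[3]=0,low[4]=1,low[5]=6,low[6]=?,low[7]=1,low[8]=5); scc=(scc[0]=?,scc[1]=?,scc[2]=?,scc[3]=?,scc[4]=?,scc[5]=0,scc[6]=?,scc[7]=?,scc[8]=1)
step 6: low=(low[0]=0,low[1]=?,low[2]=0,low[3]=0,low[4]=1,low[5]=6,low[6]=?,low[7]=1,low[8]=5); scc=(scc[0]=?,scc[1]=?,scc[2]=?,scc[3]=?,scc[4]=?,scc[5]=0,scc[6]=?,scc[7]=?,scc[8]=1)
step 7: low=(low[0]=0,low[1]=?,low[2]=0,low[3]=0,low[4]=1,low[5]=6,low[6]=?,low[7]=1,low[8]=5); scc=(scc[0]=2,scc[1]=?,scc[2]=2,scc[3]=2,scc[4]=2,scc[5]=0,scc[6]=?,scc[7]=2,scc[8]=1)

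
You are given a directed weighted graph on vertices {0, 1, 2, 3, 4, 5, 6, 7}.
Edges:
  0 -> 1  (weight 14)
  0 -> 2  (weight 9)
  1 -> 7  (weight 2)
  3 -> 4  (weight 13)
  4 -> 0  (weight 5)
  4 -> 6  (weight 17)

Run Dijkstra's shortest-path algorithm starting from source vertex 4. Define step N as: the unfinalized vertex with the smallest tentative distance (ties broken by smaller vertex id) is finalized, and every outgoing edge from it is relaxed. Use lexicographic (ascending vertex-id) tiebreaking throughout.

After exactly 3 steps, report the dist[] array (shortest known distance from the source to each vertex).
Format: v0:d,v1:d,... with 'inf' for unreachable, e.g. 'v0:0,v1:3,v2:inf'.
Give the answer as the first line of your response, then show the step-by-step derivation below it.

v0:5,v1:19,v2:14,v3:inf,v4:0,v5:inf,v6:17,v7:inf

step 1: dist = v0:5,v1:inf,v2:inf,v3:inf,v4:0,v5:inf,v6:17,v7:inf
step 2: dist = v0:5,v1:19,v2:14,v3:inf,v4:0,v5:inf,v6:17,v7:inf
step 3: dist = v0:5,v1:19,v2:14,v3:inf,v4:0,v5:inf,v6:17,v7:inf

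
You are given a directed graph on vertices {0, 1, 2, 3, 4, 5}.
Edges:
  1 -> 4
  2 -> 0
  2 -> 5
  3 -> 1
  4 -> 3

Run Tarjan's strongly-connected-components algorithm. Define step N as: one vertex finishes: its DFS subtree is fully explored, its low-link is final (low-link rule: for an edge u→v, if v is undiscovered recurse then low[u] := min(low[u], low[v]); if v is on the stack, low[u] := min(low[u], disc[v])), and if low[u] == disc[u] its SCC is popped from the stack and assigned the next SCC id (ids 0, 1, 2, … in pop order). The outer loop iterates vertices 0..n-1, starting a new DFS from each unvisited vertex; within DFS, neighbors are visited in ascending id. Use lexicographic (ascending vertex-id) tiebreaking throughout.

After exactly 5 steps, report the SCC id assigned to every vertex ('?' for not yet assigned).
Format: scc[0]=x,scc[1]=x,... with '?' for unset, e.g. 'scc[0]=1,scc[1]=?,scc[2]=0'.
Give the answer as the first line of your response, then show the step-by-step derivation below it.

scc[0]=0,scc[1]=1,scc[2]=?,scc[3]=1,scc[4]=1,scc[5]=2

step 1: low=(low[0]=0,low[1]=?,low[2]=?,low[3]=?,low[4]=?,low[5]=?); scc=(scc[0]=0,scc[1]=?,scc[2]=?,scc[3]=?,scc[4]=?,scc[5]=?)
step 2: low=(low[0]=0,low[1]=1,low[2]=?,low[3]=1,low[4]=2,low[5]=?); scc=(scc[0]=0,scc[1]=?,scc[2]=?,scc[3]=?,scc[4]=?,scc[5]=?)
step 3: low=(low[0]=0,low[1]=1,low[2]=?,low[3]=1,low[4]=1,low[5]=?); scc=(scc[0]=0,scc[1]=?,scc[2]=?,scc[3]=?,scc[4]=?,scc[5]=?)
step 4: low=(low[0]=0,low[1]=1,low[2]=?,low[3]=1,low[4]=1,low[5]=?); scc=(scc[0]=0,scc[1]=1,scc[2]=?,scc[3]=1,scc[4]=1,scc[5]=?)
step 5: low=(low[0]=0,low[1]=1,low[2]=4,low[3]=1,low[4]=1,low[5]=5); scc=(scc[0]=0,scc[1]=1,scc[2]=?,scc[3]=1,scc[4]=1,scc[5]=2)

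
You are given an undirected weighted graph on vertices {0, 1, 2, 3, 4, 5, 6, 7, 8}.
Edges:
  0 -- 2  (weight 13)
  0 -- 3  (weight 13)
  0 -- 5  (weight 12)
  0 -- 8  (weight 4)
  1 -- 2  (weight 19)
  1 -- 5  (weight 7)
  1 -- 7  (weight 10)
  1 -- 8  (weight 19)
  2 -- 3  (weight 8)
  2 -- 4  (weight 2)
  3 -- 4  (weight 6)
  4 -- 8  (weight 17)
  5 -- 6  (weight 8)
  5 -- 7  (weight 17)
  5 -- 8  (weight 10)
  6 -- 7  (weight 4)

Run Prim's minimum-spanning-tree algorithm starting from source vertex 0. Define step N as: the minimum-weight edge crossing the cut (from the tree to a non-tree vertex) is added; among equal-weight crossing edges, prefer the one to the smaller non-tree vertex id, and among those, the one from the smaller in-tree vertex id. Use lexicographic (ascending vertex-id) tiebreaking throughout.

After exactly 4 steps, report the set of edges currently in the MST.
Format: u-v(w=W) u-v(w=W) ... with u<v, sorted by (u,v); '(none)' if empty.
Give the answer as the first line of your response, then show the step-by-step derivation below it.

0-8(w=4) 1-5(w=7) 5-6(w=8) 5-8(w=10)

step 1: add edge 0-8 (w=4); MST = {0-8(w=4)}
step 2: add edge 5-8 (w=10); MST = {0-8(w=4) 5-8(w=10)}
step 3: add edge 1-5 (w=7); MST = {0-8(w=4) 1-5(w=7) 5-8(w=10)}
step 4: add edge 5-6 (w=8); MST = {0-8(w=4) 1-5(w=7) 5-6(w=8) 5-8(w=10)}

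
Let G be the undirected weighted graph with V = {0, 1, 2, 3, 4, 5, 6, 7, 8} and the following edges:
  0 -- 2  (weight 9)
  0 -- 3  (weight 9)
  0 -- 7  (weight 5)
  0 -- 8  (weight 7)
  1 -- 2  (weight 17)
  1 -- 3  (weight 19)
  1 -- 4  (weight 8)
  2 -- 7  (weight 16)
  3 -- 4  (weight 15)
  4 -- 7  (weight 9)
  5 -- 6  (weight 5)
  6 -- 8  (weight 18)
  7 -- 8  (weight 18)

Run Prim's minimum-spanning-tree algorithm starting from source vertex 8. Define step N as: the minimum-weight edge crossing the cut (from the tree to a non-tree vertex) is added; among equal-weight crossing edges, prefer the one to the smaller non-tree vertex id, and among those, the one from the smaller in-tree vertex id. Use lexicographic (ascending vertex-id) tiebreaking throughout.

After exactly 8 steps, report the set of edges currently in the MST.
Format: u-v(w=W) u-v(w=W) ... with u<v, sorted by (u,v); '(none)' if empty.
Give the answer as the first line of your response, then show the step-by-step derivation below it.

0-2(w=9) 0-3(w=9) 0-7(w=5) 0-8(w=7) 1-4(w=8) 4-7(w=9) 5-6(w=5) 6-8(w=18)

step 1: add edge 0-8 (w=7); MST = {0-8(w=7)}
step 2: add edge 0-7 (w=5); MST = {0-7(w=5) 0-8(w=7)}
step 3: add edge 0-2 (w=9); MST = {0-2(w=9) 0-7(w=5) 0-8(w=7)}
step 4: add edge 0-3 (w=9); MST = {0-2(w=9) 0-3(w=9) 0-7(w=5) 0-8(w=7)}
step 5: add edge 4-7 (w=9); MST = {0-2(w=9) 0-3(w=9) 0-7(w=5) 0-8(w=7) 4-7(w=9)}
step 6: add edge 1-4 (w=8); MST = {0-2(w=9) 0-3(w=9) 0-7(w=5) 0-8(w=7) 1-4(w=8) 4-7(w=9)}
step 7: add edge 6-8 (w=18); MST = {0-2(w=9) 0-3(w=9) 0-7(w=5) 0-8(w=7) 1-4(w=8) 4-7(w=9) 6-8(w=18)}
step 8: add edge 5-6 (w=5); MST = {0-2(w=9) 0-3(w=9) 0-7(w=5) 0-8(w=7) 1-4(w=8) 4-7(w=9) 5-6(w=5) 6-8(w=18)}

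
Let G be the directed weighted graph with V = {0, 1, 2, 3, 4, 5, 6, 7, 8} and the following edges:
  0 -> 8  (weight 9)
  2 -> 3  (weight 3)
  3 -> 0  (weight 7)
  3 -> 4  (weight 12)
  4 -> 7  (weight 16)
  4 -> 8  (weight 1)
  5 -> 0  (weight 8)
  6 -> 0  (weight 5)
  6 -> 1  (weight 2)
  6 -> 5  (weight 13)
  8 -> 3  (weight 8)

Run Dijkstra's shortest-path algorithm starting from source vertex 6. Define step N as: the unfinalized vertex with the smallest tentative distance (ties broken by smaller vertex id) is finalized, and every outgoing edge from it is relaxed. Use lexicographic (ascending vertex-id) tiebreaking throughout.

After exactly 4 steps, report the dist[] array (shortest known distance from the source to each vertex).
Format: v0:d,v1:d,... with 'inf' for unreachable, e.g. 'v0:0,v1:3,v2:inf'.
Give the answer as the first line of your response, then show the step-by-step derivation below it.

v0:5,v1:2,v2:inf,v3:inf,v4:inf,v5:13,v6:0,v7:inf,v8:14

step 1: dist = v0:5,v1:2,v2:inf,v3:inf,v4:inf,v5:13,v6:0,v7:inf,v8:inf
step 2: dist = v0:5,v1:2,v2:inf,v3:inf,v4:inf,v5:13,v6:0,v7:inf,v8:inf
step 3: dist = v0:5,v1:2,v2:inf,v3:inf,v4:inf,v5:13,v6:0,v7:inf,v8:14
step 4: dist = v0:5,v1:2,v2:inf,v3:inf,v4:inf,v5:13,v6:0,v7:inf,v8:14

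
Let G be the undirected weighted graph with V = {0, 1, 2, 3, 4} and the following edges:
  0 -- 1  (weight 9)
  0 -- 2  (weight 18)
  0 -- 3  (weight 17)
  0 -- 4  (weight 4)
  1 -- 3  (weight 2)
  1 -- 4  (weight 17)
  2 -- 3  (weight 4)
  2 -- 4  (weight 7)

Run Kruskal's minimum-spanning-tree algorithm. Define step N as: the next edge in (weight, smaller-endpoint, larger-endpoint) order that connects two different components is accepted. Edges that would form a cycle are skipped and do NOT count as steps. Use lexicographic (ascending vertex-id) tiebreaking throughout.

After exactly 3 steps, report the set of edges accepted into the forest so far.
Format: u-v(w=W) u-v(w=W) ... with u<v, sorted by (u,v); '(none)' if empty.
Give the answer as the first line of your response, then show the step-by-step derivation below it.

0-4(w=4) 1-3(w=2) 2-3(w=4)

step 1: add edge 1-3 (w=2); MST = {1-3(w=2)}
step 2: add edge 0-4 (w=4); MST = {0-4(w=4) 1-3(w=2)}
step 3: add edge 2-3 (w=4); MST = {0-4(w=4) 1-3(w=2) 2-3(w=4)}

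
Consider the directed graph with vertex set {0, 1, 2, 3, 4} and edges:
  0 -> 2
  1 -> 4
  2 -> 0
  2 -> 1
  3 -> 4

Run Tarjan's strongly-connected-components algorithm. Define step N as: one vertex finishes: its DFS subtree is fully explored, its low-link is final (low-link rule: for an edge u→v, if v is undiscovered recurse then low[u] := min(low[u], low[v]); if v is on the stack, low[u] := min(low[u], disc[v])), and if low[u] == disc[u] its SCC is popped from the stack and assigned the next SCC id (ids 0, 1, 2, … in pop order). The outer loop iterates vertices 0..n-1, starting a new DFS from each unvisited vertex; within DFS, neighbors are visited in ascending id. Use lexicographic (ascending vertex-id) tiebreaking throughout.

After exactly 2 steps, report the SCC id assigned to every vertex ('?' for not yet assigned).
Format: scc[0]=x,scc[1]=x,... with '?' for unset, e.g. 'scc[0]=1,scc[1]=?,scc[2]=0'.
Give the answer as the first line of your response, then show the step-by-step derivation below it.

scc[0]=?,scc[1]=1,scc[2]=?,scc[3]=?,scc[4]=0

step 1: low=(low[0]=0,low[1]=2,low[2]=0,low[3]=?,low[4]=3); scc=(scc[0]=?,scc[1]=?,scc[2]=?,scc[3]=?,scc[4]=0)
step 2: low=(low[0]=0,low[1]=2,low[2]=0,low[3]=?,low[4]=3); scc=(scc[0]=?,scc[1]=1,scc[2]=?,scc[3]=?,scc[4]=0)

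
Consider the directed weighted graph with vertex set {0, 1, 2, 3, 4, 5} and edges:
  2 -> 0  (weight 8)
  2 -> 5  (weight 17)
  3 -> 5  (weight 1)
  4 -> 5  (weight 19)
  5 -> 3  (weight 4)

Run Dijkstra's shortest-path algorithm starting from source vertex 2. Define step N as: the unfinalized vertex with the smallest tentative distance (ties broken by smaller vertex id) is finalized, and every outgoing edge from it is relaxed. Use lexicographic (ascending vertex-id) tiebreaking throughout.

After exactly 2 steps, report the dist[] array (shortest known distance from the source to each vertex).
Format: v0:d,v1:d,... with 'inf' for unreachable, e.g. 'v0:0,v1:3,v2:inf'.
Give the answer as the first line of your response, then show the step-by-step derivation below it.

v0:8,v1:inf,v2:0,v3:inf,v4:inf,v5:17

step 1: dist = v0:8,v1:inf,v2:0,v3:inf,v4:inf,v5:17
step 2: dist = v0:8,v1:inf,v2:0,v3:inf,v4:inf,v5:17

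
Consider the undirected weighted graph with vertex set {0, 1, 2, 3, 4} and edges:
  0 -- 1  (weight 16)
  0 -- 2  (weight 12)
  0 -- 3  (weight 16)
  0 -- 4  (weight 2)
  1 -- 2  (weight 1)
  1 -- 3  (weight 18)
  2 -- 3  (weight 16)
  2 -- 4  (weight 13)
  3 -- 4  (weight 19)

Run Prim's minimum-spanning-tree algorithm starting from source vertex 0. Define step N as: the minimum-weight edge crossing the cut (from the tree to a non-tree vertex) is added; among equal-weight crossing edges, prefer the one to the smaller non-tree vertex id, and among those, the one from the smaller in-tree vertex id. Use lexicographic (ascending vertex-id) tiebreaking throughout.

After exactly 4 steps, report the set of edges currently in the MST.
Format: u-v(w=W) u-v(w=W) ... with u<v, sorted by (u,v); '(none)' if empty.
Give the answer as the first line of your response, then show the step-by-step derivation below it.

0-2(w=12) 0-3(w=16) 0-4(w=2) 1-2(w=1)

step 1: add edge 0-4 (w=2); MST = {0-4(w=2)}
step 2: add edge 0-2 (w=12); MST = {0-2(w=12) 0-4(w=2)}
step 3: add edge 1-2 (w=1); MST = {0-2(w=12) 0-4(w=2) 1-2(w=1)}
step 4: add edge 0-3 (w=16); MST = {0-2(w=12) 0-3(w=16) 0-4(w=2) 1-2(w=1)}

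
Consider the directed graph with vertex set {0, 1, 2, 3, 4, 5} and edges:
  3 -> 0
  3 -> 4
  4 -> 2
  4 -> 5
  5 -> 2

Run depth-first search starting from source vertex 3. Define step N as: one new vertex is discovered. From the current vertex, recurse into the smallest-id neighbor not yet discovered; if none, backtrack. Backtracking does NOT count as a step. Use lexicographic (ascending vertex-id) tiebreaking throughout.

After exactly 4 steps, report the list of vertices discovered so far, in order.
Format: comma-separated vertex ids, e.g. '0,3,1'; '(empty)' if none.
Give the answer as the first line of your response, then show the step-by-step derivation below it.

3,0,4,2

step 1: discover 3; path=3; order=3
step 2: discover 0; path=3>0; order=3,0
step 3: discover 4; path=3>4; order=3,0,4
step 4: discover 2; path=3>4>2; order=3,0,4,2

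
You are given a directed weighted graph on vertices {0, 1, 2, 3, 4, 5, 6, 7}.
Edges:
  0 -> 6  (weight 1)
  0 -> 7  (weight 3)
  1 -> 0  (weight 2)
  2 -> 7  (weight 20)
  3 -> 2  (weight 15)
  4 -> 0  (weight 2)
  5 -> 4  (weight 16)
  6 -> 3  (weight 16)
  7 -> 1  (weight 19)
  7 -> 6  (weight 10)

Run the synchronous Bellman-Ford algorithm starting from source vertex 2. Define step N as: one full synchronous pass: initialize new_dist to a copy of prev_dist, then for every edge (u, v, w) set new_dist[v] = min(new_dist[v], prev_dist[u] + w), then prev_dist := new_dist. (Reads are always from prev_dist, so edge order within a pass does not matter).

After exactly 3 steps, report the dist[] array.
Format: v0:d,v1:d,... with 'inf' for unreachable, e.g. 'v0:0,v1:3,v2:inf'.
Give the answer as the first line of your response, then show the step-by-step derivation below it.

v0:41,v1:39,v2:0,v3:46,v4:inf,v5:inf,v6:30,v7:20

step 1: dist = v0:inf,v1:inf,v2:0,v3:inf,v4:inf,v5:inf,v6:inf,v7:20
step 2: dist = v0:inf,v1:39,v2:0,v3:inf,v4:inf,v5:inf,v6:30,v7:20
step 3: dist = v0:41,v1:39,v2:0,v3:46,v4:inf,v5:inf,v6:30,v7:20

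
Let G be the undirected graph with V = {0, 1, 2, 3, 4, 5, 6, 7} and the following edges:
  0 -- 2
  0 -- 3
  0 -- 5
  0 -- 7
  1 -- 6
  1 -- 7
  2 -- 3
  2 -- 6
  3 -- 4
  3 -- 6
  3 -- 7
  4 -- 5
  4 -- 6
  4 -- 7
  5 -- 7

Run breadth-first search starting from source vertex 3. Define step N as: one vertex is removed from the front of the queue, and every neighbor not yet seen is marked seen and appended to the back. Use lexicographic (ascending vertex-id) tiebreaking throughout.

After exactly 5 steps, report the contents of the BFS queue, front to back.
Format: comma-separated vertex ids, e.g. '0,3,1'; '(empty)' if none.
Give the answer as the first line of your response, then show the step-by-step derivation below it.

7,5,1

step 1: dequeue 3; queue=[0,2,4,6,7]; order=3
step 2: dequeue 0; queue=[2,4,6,7,5]; order=3,0
step 3: dequeue 2; queue=[4,6,7,5]; order=3,0,2
step 4: dequeue 4; queue=[6,7,5]; order=3,0,2,4
step 5: dequeue 6; queue=[7,5,1]; order=3,0,2,4,6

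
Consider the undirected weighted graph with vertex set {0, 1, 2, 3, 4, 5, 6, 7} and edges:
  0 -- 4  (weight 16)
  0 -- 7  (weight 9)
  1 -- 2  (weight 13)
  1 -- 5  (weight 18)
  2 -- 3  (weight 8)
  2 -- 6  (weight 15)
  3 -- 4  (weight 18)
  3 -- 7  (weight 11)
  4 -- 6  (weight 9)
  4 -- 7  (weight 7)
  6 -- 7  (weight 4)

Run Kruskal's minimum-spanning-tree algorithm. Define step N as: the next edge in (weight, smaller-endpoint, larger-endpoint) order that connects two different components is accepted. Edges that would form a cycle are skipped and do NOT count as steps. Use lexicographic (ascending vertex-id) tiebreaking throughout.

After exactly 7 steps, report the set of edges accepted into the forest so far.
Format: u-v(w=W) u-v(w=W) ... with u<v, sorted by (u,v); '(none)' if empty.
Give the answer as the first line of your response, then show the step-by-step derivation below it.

0-7(w=9) 1-2(w=13) 1-5(w=18) 2-3(w=8) 3-7(w=11) 4-7(w=7) 6-7(w=4)

step 1: add edge 6-7 (w=4); MST = {6-7(w=4)}
step 2: add edge 4-7 (w=7); MST = {4-7(w=7) 6-7(w=4)}
step 3: add edge 2-3 (w=8); MST = {2-3(w=8) 4-7(w=7) 6-7(w=4)}
step 4: add edge 0-7 (w=9); MST = {0-7(w=9) 2-3(w=8) 4-7(w=7) 6-7(w=4)}
step 5: add edge 3-7 (w=11); MST = {0-7(w=9) 2-3(w=8) 3-7(w=11) 4-7(w=7) 6-7(w=4)}
step 6: add edge 1-2 (w=13); MST = {0-7(w=9) 1-2(w=13) 2-3(w=8) 3-7(w=11) 4-7(w=7) 6-7(w=4)}
step 7: add edge 1-5 (w=18); MST = {0-7(w=9) 1-2(w=13) 1-5(w=18) 2-3(w=8) 3-7(w=11) 4-7(w=7) 6-7(w=4)}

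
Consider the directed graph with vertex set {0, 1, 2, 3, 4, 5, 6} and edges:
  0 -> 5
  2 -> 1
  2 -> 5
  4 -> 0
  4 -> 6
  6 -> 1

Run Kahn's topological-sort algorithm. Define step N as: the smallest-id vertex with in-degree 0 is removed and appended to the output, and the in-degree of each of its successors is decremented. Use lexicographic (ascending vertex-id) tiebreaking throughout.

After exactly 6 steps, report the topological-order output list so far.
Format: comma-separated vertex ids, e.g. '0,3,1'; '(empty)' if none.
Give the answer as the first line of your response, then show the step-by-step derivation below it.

2,3,4,0,5,6

step 1: output 2; order=[2]; indeg=(1,1,0,0,0,1,1)
step 2: output 3; order=[2,3]; indeg=(1,1,0,0,0,1,1)
step 3: output 4; order=[2,3,4]; indeg=(0,1,0,0,0,1,0)
step 4: output 0; order=[2,3,4,0]; indeg=(0,1,0,0,0,0,0)
step 5: output 5; order=[2,3,4,0,5]; indeg=(0,1,0,0,0,0,0)
step 6: output 6; order=[2,3,4,0,5,6]; indeg=(0,0,0,0,0,0,0)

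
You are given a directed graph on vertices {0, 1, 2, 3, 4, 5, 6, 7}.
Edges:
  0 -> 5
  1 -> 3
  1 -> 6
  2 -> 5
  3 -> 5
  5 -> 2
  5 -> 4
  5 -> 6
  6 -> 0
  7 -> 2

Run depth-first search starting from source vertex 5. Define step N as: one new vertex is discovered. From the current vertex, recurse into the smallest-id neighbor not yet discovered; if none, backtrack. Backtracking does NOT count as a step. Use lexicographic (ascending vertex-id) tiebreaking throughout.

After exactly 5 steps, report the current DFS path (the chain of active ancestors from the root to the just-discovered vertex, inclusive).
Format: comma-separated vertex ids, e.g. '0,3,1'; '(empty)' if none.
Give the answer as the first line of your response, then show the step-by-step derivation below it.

5,6,0

step 1: discover 5; path=5; order=5
step 2: discover 2; path=5>2; order=5,2
step 3: discover 4; path=5>4; order=5,2,4
step 4: discover 6; path=5>6; order=5,2,4,6
step 5: discover 0; path=5>6>0; order=5,2,4,6,0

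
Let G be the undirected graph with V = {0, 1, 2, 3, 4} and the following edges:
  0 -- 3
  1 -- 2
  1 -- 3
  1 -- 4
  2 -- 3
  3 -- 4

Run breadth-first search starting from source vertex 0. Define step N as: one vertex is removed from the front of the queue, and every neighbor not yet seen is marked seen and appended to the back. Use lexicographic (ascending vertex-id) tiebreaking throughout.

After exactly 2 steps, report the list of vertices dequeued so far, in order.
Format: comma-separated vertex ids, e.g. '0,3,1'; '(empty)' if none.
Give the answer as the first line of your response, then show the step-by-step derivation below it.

0,3

step 1: dequeue 0; queue=[3]; order=0
step 2: dequeue 3; queue=[1,2,4]; order=0,3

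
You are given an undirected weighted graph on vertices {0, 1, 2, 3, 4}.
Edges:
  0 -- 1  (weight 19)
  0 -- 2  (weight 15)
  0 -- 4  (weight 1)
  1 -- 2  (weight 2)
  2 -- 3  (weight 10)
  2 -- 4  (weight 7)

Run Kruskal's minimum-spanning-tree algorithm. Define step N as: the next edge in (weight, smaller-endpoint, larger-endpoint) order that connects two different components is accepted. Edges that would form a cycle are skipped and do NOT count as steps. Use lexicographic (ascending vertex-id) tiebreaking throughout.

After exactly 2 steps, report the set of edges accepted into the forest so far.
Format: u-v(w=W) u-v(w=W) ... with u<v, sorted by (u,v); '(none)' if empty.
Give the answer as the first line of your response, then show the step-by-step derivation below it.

0-4(w=1) 1-2(w=2)

step 1: add edge 0-4 (w=1); MST = {0-4(w=1)}
step 2: add edge 1-2 (w=2); MST = {0-4(w=1) 1-2(w=2)}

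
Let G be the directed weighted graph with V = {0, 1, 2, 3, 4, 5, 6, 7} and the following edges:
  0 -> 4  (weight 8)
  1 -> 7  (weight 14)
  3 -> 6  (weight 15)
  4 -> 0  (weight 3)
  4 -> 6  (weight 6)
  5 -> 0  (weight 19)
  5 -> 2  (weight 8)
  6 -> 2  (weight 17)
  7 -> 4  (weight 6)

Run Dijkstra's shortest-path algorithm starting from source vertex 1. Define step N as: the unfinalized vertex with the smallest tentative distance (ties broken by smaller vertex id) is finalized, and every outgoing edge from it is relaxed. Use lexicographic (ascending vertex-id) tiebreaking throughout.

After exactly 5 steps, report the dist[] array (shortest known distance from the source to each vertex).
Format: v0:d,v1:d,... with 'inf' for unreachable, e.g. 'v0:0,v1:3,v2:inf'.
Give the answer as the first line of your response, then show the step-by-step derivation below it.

v0:23,v1:0,v2:43,v3:inf,v4:20,v5:inf,v6:26,v7:14

step 1: dist = v0:inf,v1:0,v2:inf,v3:inf,v4:inf,v5:inf,v6:inf,v7:14
step 2: dist = v0:inf,v1:0,v2:inf,v3:inf,v4:20,v5:inf,v6:inf,v7:14
step 3: dist = v0:23,v1:0,v2:inf,v3:inf,v4:20,v5:inf,v6:26,v7:14
step 4: dist = v0:23,v1:0,v2:inf,v3:inf,v4:20,v5:inf,v6:26,v7:14
step 5: dist = v0:23,v1:0,v2:43,v3:inf,v4:20,v5:inf,v6:26,v7:14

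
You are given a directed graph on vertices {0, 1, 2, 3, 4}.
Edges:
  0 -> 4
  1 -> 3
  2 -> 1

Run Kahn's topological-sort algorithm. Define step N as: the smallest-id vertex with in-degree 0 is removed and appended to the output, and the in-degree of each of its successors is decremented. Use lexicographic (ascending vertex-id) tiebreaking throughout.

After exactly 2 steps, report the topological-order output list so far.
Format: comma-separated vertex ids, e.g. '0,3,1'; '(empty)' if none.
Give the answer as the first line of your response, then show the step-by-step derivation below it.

0,2

step 1: output 0; order=[0]; indeg=(0,1,0,1,0)
step 2: output 2; order=[0,2]; indeg=(0,0,0,1,0)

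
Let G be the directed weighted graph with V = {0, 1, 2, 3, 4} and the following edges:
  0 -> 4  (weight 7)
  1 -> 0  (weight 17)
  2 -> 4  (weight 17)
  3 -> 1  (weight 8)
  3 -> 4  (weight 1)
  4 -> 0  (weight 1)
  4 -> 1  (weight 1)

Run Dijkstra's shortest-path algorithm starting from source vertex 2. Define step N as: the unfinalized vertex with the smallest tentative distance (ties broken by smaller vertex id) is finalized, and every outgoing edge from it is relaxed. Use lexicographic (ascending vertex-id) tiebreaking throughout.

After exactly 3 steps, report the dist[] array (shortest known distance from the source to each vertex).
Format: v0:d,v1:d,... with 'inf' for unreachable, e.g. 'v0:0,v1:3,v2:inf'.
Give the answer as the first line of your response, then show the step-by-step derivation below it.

v0:18,v1:18,v2:0,v3:inf,v4:17

step 1: dist = v0:inf,v1:inf,v2:0,v3:inf,v4:17
step 2: dist = v0:18,v1:18,v2:0,v3:inf,v4:17
step 3: dist = v0:18,v1:18,v2:0,v3:inf,v4:17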